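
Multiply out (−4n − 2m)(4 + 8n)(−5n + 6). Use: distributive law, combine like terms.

(−4n − 2m)(4 + 8n)(−5n + 6)
= (−16n − 32n^2 − 8m − 16mn)(−5n + 6)    [distributive law]
= 80n^2 − 96n + 160n^3 − 192n^2 + 40mn − 48m + 80mn^2 − 96mn    [distributive law]
= −112n^2 − 96n + 160n^3 − 56mn − 48m + 80mn^2    [combine like terms]

−112n^2 − 96n + 160n^3 − 56mn − 48m + 80mn^2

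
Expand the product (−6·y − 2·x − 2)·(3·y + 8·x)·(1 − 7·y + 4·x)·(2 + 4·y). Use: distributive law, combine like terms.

(−6·y − 2·x − 2)·(3·y + 8·x)·(1 − 7·y + 4·x)·(2 + 4·y)
= (−18·y^2 − 48·x·y − 6·x·y − 16·x^2 − 6·y − 16·x)·(1 − 7·y + 4·x)·(2 + 4·y)    [distributive law]
= (−18·y^2 − 54·x·y − 16·x^2 − 6·y − 16·x)·(1 − 7·y + 4·x)·(2 + 4·y)    [combine like terms]
= (−18·y^2 + 126·y^3 − 72·x·y^2 − 54·x·y + 378·x·y^2 − 216·x^2·y − 16·x^2 + 112·x^2·y − 64·x^3 − 6·y + 42·y^2 − 24·x·y − 16·x + 112·x·y − 64·x^2)·(2 + 4·y)    [distributive law]
= (24·y^2 + 126·y^3 + 306·x·y^2 + 34·x·y − 104·x^2·y − 80·x^2 − 64·x^3 − 6·y − 16·x)·(2 + 4·y)    [combine like terms]
= 48·y^2 + 96·y^3 + 252·y^3 + 504·y^4 + 612·x·y^2 + 1224·x·y^3 + 68·x·y + 136·x·y^2 − 208·x^2·y − 416·x^2·y^2 − 160·x^2 − 320·x^2·y − 128·x^3 − 256·x^3·y − 12·y − 24·y^2 − 32·x − 64·x·y    [distributive law]
= 24·y^2 + 348·y^3 + 504·y^4 + 748·x·y^2 + 1224·x·y^3 + 4·x·y − 528·x^2·y − 416·x^2·y^2 − 160·x^2 − 128·x^3 − 256·x^3·y − 12·y − 32·x    [combine like terms]

24·y^2 + 348·y^3 + 504·y^4 + 748·x·y^2 + 1224·x·y^3 + 4·x·y − 528·x^2·y − 416·x^2·y^2 − 160·x^2 − 128·x^3 − 256·x^3·y − 12·y − 32·x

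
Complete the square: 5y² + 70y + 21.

5(y + 7)² − 224

5y² + 70y + 21
= 5(y² + 14y) + 21    [factor out 5 from the y-terms]
= 5(y² + 14y + 49 − 49) + 21    [add and subtract 49 inside the bracket]
= 5(y + 7)² − 245 + 21    [perfect-square identity]
= 5(y + 7)² − 224    [combine constants]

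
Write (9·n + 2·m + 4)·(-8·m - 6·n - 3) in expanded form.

(9·n + 2·m + 4)·(-8·m - 6·n - 3)
= -72·m·n - 54·n^2 - 27·n - 16·m^2 - 12·m·n - 6·m - 32·m - 24·n - 12    [distributive law]
= -84·m·n - 54·n^2 - 51·n - 16·m^2 - 38·m - 12    [combine like terms]

-84·m·n - 54·n^2 - 51·n - 16·m^2 - 38·m - 12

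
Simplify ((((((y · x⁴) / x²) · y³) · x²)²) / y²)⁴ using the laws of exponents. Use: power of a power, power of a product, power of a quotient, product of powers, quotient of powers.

x³²y²⁴

((((((y · x⁴) / x²) · y³) · x²)²) / y²)⁴
= ((((((y · x⁴) / x²) · y³) · x²)²)⁴) / ((y²)⁴)    [power of a quotient]
= (((((y · x⁴) / x²) · y³) · x²)⁸) / ((y²)⁴)    [power of a power]
= (((((y · x⁴) / x²) · y³)⁸) · ((x²)⁸)) / ((y²)⁴)    [power of a product]
= (((((y · x⁴) / x²)⁸) · ((y³)⁸)) · ((x²)⁸)) / ((y²)⁴)    [power of a product]
= (((((y · x⁴)⁸) / ((x²)⁸)) · ((y³)⁸)) · ((x²)⁸)) / ((y²)⁴)    [power of a quotient]
= (((((y⁸) · ((x⁴)⁸)) / ((x²)⁸)) · ((y³)⁸)) · ((x²)⁸)) / ((y²)⁴)    [power of a product]
= ((((y⁸ · x³²) / ((x²)⁸)) · ((y³)⁸)) · ((x²)⁸)) / ((y²)⁴)    [power of a power]
= ((((y⁸ · x³²) / x¹⁶) · ((y³)⁸)) · ((x²)⁸)) / ((y²)⁴)    [power of a power]
= ((((y⁸ · x³²) / x¹⁶) · y²⁴) · ((x²)⁸)) / ((y²)⁴)    [power of a power]
= ((((y⁸ · x³²) / x¹⁶) · y²⁴) · x¹⁶) / ((y²)⁴)    [power of a power]
= ((((y⁸ · x³²) / x¹⁶) · y²⁴) · x¹⁶) / y⁸    [power of a power]
= x³²y²⁴    [quotient of powers; product of powers]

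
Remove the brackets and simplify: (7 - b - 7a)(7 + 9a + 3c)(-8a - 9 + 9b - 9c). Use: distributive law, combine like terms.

-518a - 441 + 504b - 630c + 455a^2 + 263ab - 105ac + 279bc - 189c^2 - 63b^2 - 495a^2b - 81ab^2 - 84abc - 27b^2c + 27bc^2 + 504a^3 + 735a^2c + 189ac^2

(7 - b - 7a)(7 + 9a + 3c)(-8a - 9 + 9b - 9c)
= (49 + 63a + 21c - 7b - 9ab - 3bc - 49a - 63a^2 - 21ac)(-8a - 9 + 9b - 9c)    [distributive law]
= (49 + 14a + 21c - 7b - 9ab - 3bc - 63a^2 - 21ac)(-8a - 9 + 9b - 9c)    [combine like terms]
= -392a - 441 + 441b - 441c - 112a^2 - 126a + 126ab - 126ac - 168ac - 189c + 189bc - 189c^2 + 56ab + 63b - 63b^2 + 63bc + 72a^2b + 81ab - 81ab^2 + 81abc + 24abc + 27bc - 27b^2c + 27bc^2 + 504a^3 + 567a^2 - 567a^2b + 567a^2c + 168a^2c + 189ac - 189abc + 189ac^2    [distributive law]
= -518a - 441 + 504b - 630c + 455a^2 + 263ab - 105ac + 279bc - 189c^2 - 63b^2 - 495a^2b - 81ab^2 - 84abc - 27b^2c + 27bc^2 + 504a^3 + 735a^2c + 189ac^2    [combine like terms]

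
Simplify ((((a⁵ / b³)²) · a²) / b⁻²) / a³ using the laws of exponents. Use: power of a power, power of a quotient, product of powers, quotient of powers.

((((a⁵ / b³)²) · a²) / b⁻²) / a³
= (((((a⁵)²) / ((b³)²)) · a²) / b⁻²) / a³    [power of a quotient]
= (((a¹⁰ / ((b³)²)) · a²) / b⁻²) / a³    [power of a power]
= (((a¹⁰ / b⁶) · a²) / b⁻²) / a³    [power of a power]
= a⁹·b⁻⁴    [quotient of powers; product of powers]

a⁹·b⁻⁴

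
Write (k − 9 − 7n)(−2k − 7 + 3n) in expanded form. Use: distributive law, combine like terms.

−2k^2 + 11k + 17kn + 63 + 22n − 21n^2

(k − 9 − 7n)(−2k − 7 + 3n)
= −2k^2 − 7k + 3kn + 18k + 63 − 27n + 14kn + 49n − 21n^2    [distributive law]
= −2k^2 + 11k + 17kn + 63 + 22n − 21n^2    [combine like terms]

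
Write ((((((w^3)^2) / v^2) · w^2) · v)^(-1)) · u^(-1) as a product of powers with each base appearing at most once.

((((((w^3)^2) / v^2) · w^2) · v)^(-1)) · u^(-1)
= ((((((w^3)^2) / v^2) · w^2)^(-1)) · (v^(-1))) · u^(-1)    [power of a product]
= ((((((w^3)^2) / v^2)^(-1)) · ((w^2)^(-1))) · (v^(-1))) · u^(-1)    [power of a product]
= ((((((w^3)^2)^(-1)) / ((v^2)^(-1))) · ((w^2)^(-1))) · (v^(-1))) · u^(-1)    [power of a quotient]
= (((((w^3)^(-2)) / ((v^2)^(-1))) · ((w^2)^(-1))) · (v^(-1))) · u^(-1)    [power of a power]
= (((w^(-6) / ((v^2)^(-1))) · ((w^2)^(-1))) · (v^(-1))) · u^(-1)    [power of a power]
= (((w^(-6) / v^(-2)) · ((w^2)^(-1))) · (v^(-1))) · u^(-1)    [power of a power]
= (((w^(-6) / v^(-2)) · w^(-2)) · (v^(-1))) · u^(-1)    [power of a power]
= u^(-1)vw^(-8)    [quotient of powers; product of powers]

u^(-1)vw^(-8)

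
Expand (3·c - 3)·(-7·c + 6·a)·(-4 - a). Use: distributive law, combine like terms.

(3·c - 3)·(-7·c + 6·a)·(-4 - a)
= (-21·c^2 + 18·a·c + 21·c - 18·a)·(-4 - a)    [distributive law]
= 84·c^2 + 21·a·c^2 - 72·a·c - 18·a^2·c - 84·c - 21·a·c + 72·a + 18·a^2    [distributive law]
= 84·c^2 + 21·a·c^2 - 93·a·c - 18·a^2·c - 84·c + 72·a + 18·a^2    [combine like terms]

84·c^2 + 21·a·c^2 - 93·a·c - 18·a^2·c - 84·c + 72·a + 18·a^2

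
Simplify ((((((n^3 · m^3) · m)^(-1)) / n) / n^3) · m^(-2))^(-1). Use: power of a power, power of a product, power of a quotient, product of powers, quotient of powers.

m^6n^7

((((((n^3 · m^3) · m)^(-1)) / n) / n^3) · m^(-2))^(-1)
= ((((((n^3 · m^3) · m)^(-1)) / n) / n^3)^(-1)) · ((m^(-2))^(-1))    [power of a product]
= ((((((n^3 · m^3) · m)^(-1)) / n)^(-1)) / ((n^3)^(-1))) · ((m^(-2))^(-1))    [power of a quotient]
= ((((((n^3 · m^3) · m)^(-1))^(-1)) / (n^(-1))) / ((n^3)^(-1))) · ((m^(-2))^(-1))    [power of a quotient]
= (((((n^3 · m^3) · m)^1) / (n^(-1))) / ((n^3)^(-1))) · ((m^(-2))^(-1))    [power of a power]
= (((((n^3 · m^3)^1) · (m^1)) / (n^(-1))) / ((n^3)^(-1))) · ((m^(-2))^(-1))    [power of a product]
= ((((((n^3)^1) · ((m^3)^1)) · (m^1)) / (n^(-1))) / ((n^3)^(-1))) · ((m^(-2))^(-1))    [power of a product]
= ((((n^3 · ((m^3)^1)) · (m^1)) / (n^(-1))) / ((n^3)^(-1))) · ((m^(-2))^(-1))    [power of a power]
= ((((n^3 · m^3) · (m^1)) / (n^(-1))) / ((n^3)^(-1))) · ((m^(-2))^(-1))    [power of a power]
= ((((n^3 · m^3) · m) / (n^(-1))) / ((n^3)^(-1))) · ((m^(-2))^(-1))    [power of a power]
= ((((n^3 · m^3) · m) / n^(-1)) / n^(-3)) · ((m^(-2))^(-1))    [power of a power]
= ((((n^3 · m^3) · m) / n^(-1)) / n^(-3)) · m^2    [power of a power]
= m^6n^7    [quotient of powers; product of powers]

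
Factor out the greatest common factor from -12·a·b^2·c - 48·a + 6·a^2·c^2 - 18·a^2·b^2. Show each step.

-12·a·b^2·c - 48·a + 6·a^2·c^2 - 18·a^2·b^2
= 6(-2·a·b^2·c - 8·a + a^2·c^2 - 3·a^2·b^2)    [factor out 6]
= 6·a(-2·b^2·c - 8 + a·c^2 - 3·a·b^2)    [factor out a]

6·a(-2·b^2·c - 8 + a·c^2 - 3·a·b^2)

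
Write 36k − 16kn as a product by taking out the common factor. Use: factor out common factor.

4k(9 − 4n)

36k − 16kn
= 4(9k − 4kn)    [factor out 4]
= 4k(9 − 4n)    [factor out k]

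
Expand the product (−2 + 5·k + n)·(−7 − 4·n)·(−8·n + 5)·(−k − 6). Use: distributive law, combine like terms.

−973·k·n + 642·n + 980·k − 420 − 932·k·n² + 168·n² − 180·k²·n + 175·k² − 160·k²·n² − 32·k·n³ − 192·n³

(−2 + 5·k + n)·(−7 − 4·n)·(−8·n + 5)·(−k − 6)
= (14 + 8·n − 35·k − 20·k·n − 7·n − 4·n²)·(−8·n + 5)·(−k − 6)    [distributive law]
= (14 + n − 35·k − 20·k·n − 4·n²)·(−8·n + 5)·(−k − 6)    [combine like terms]
= (−112·n + 70 − 8·n² + 5·n + 280·k·n − 175·k + 160·k·n² − 100·k·n + 32·n³ − 20·n²)·(−k − 6)    [distributive law]
= (−107·n + 70 − 28·n² + 180·k·n − 175·k + 160·k·n² + 32·n³)·(−k − 6)    [combine like terms]
= 107·k·n + 642·n − 70·k − 420 + 28·k·n² + 168·n² − 180·k²·n − 1080·k·n + 175·k² + 1050·k − 160·k²·n² − 960·k·n² − 32·k·n³ − 192·n³    [distributive law]
= −973·k·n + 642·n + 980·k − 420 − 932·k·n² + 168·n² − 180·k²·n + 175·k² − 160·k²·n² − 32·k·n³ − 192·n³    [combine like terms]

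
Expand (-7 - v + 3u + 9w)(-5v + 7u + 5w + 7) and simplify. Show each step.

28v - 28u + 28w - 49 + 5v^2 - 22uv - 50vw + 21u^2 + 78uw + 45w^2

(-7 - v + 3u + 9w)(-5v + 7u + 5w + 7)
= 35v - 49u - 35w - 49 + 5v^2 - 7uv - 5vw - 7v - 15uv + 21u^2 + 15uw + 21u - 45vw + 63uw + 45w^2 + 63w    [distributive law]
= 28v - 28u + 28w - 49 + 5v^2 - 22uv - 50vw + 21u^2 + 78uw + 45w^2    [combine like terms]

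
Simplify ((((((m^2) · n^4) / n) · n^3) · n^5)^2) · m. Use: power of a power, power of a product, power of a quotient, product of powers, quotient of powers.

m^5n^22

((((((m^2) · n^4) / n) · n^3) · n^5)^2) · m
= ((((((m^2) · n^4) / n) · n^3)^2) · ((n^5)^2)) · m    [power of a product]
= ((((((m^2) · n^4) / n)^2) · ((n^3)^2)) · ((n^5)^2)) · m    [power of a product]
= ((((((m^2) · n^4)^2) / (n^2)) · ((n^3)^2)) · ((n^5)^2)) · m    [power of a quotient]
= ((((((m^2)^2) · ((n^4)^2)) / (n^2)) · ((n^3)^2)) · ((n^5)^2)) · m    [power of a product]
= (((((m^4) · ((n^4)^2)) / (n^2)) · ((n^3)^2)) · ((n^5)^2)) · m    [power of a power]
= ((((m^4 · n^8) / (n^2)) · ((n^3)^2)) · ((n^5)^2)) · m    [power of a power]
= ((((m^4 · n^8) / n^2) · n^6) · ((n^5)^2)) · m    [power of a power]
= ((((m^4 · n^8) / n^2) · n^6) · n^10) · m    [power of a power]
= m^5n^22    [quotient of powers; product of powers]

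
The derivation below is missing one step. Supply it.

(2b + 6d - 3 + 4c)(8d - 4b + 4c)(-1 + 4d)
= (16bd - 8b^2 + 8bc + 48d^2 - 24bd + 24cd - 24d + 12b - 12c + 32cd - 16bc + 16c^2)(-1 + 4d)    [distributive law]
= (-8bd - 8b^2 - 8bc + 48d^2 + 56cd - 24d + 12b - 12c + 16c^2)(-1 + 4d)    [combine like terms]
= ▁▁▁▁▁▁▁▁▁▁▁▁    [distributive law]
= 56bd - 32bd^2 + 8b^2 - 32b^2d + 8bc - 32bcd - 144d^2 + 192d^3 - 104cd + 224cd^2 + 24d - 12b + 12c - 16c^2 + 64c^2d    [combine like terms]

Applying distributive law to the line above:

8bd - 32bd^2 + 8b^2 - 32b^2d + 8bc - 32bcd - 48d^2 + 192d^3 - 56cd + 224cd^2 + 24d - 96d^2 - 12b + 48bd + 12c - 48cd - 16c^2 + 64c^2d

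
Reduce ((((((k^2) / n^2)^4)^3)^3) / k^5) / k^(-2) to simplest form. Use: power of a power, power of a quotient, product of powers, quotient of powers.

((((((k^2) / n^2)^4)^3)^3) / k^5) / k^(-2)
= (((((k^2) / n^2)^4)^9) / k^5) / k^(-2)    [power of a power]
= ((((k^2) / n^2)^36) / k^5) / k^(-2)    [power of a power]
= ((((k^2)^36) / ((n^2)^36)) / k^5) / k^(-2)    [power of a quotient]
= (((k^72) / ((n^2)^36)) / k^5) / k^(-2)    [power of a power]
= ((k^72 / n^72) / k^5) / k^(-2)    [power of a power]
= k^69·n^(-72)    [quotient of powers; product of powers]

k^69·n^(-72)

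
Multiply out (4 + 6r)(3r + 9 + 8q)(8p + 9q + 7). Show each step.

528pr + 930qr + 462r + 288p + 548q + 252 + 256pq + 288q² + 144pr² + 162qr² + 126r² + 384pqr + 432q²r

(4 + 6r)(3r + 9 + 8q)(8p + 9q + 7)
= (12r + 36 + 32q + 18r² + 54r + 48qr)(8p + 9q + 7)    [distributive law]
= (66r + 36 + 32q + 18r² + 48qr)(8p + 9q + 7)    [combine like terms]
= 528pr + 594qr + 462r + 288p + 324q + 252 + 256pq + 288q² + 224q + 144pr² + 162qr² + 126r² + 384pqr + 432q²r + 336qr    [distributive law]
= 528pr + 930qr + 462r + 288p + 548q + 252 + 256pq + 288q² + 144pr² + 162qr² + 126r² + 384pqr + 432q²r    [combine like terms]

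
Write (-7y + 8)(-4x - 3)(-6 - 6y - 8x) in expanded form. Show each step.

(-7y + 8)(-4x - 3)(-6 - 6y - 8x)
= (28xy + 21y - 32x - 24)(-6 - 6y - 8x)    [distributive law]
= -168xy - 168xy^2 - 224x^2y - 126y - 126y^2 - 168xy + 192x + 192xy + 256x^2 + 144 + 144y + 192x    [distributive law]
= -144xy - 168xy^2 - 224x^2y + 18y - 126y^2 + 384x + 256x^2 + 144    [combine like terms]

-144xy - 168xy^2 - 224x^2y + 18y - 126y^2 + 384x + 256x^2 + 144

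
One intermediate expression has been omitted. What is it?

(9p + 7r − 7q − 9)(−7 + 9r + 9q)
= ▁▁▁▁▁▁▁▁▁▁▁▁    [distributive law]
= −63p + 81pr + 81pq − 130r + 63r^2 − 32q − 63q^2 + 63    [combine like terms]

After distributive law, the bracketed line is:

−63p + 81pr + 81pq − 49r + 63r^2 + 63qr + 49q − 63qr − 63q^2 + 63 − 81r − 81q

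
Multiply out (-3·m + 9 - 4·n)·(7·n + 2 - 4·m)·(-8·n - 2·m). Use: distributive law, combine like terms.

96·m·n² - 86·m²·n + 226·m·n + 84·m² - 24·m³ - 440·n² - 144·n - 36·m + 224·n³

(-3·m + 9 - 4·n)·(7·n + 2 - 4·m)·(-8·n - 2·m)
= (-21·m·n - 6·m + 12·m² + 63·n + 18 - 36·m - 28·n² - 8·n + 16·m·n)·(-8·n - 2·m)    [distributive law]
= (-5·m·n - 42·m + 12·m² + 55·n + 18 - 28·n²)·(-8·n - 2·m)    [combine like terms]
= 40·m·n² + 10·m²·n + 336·m·n + 84·m² - 96·m²·n - 24·m³ - 440·n² - 110·m·n - 144·n - 36·m + 224·n³ + 56·m·n²    [distributive law]
= 96·m·n² - 86·m²·n + 226·m·n + 84·m² - 24·m³ - 440·n² - 144·n - 36·m + 224·n³    [combine like terms]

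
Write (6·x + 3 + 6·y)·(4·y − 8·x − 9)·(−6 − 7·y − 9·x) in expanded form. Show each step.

(6·x + 3 + 6·y)·(4·y − 8·x − 9)·(−6 − 7·y − 9·x)
= (24·x·y − 48·x² − 54·x + 12·y − 24·x − 27 + 24·y² − 48·x·y − 54·y)·(−6 − 7·y − 9·x)    [distributive law]
= (−24·x·y − 48·x² − 78·x − 42·y − 27 + 24·y²)·(−6 − 7·y − 9·x)    [combine like terms]
= 144·x·y + 168·x·y² + 216·x²·y + 288·x² + 336·x²·y + 432·x³ + 468·x + 546·x·y + 702·x² + 252·y + 294·y² + 378·x·y + 162 + 189·y + 243·x − 144·y² − 168·y³ − 216·x·y²    [distributive law]
= 1068·x·y − 48·x·y² + 552·x²·y + 990·x² + 432·x³ + 711·x + 441·y + 150·y² + 162 − 168·y³    [combine like terms]

1068·x·y − 48·x·y² + 552·x²·y + 990·x² + 432·x³ + 711·x + 441·y + 150·y² + 162 − 168·y³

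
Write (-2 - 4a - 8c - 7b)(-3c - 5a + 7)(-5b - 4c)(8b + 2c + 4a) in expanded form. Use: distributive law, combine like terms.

(-2 - 4a - 8c - 7b)(-3c - 5a + 7)(-5b - 4c)(8b + 2c + 4a)
= (6c + 10a - 14 + 12ac + 20a^2 - 28a + 24c^2 + 40ac - 56c + 21bc + 35ab - 49b)(-5b - 4c)(8b + 2c + 4a)    [distributive law]
= (-50c - 18a - 14 + 52ac + 20a^2 + 24c^2 + 21bc + 35ab - 49b)(-5b - 4c)(8b + 2c + 4a)    [combine like terms]
= (250bc + 200c^2 + 90ab + 72ac + 70b + 56c - 260abc - 208ac^2 - 100a^2b - 80a^2c - 120bc^2 - 96c^3 - 105b^2c - 84bc^2 - 175ab^2 - 140abc + 245b^2 + 196bc)(8b + 2c + 4a)    [distributive law]
= (446bc + 200c^2 + 90ab + 72ac + 70b + 56c - 400abc - 208ac^2 - 100a^2b - 80a^2c - 204bc^2 - 96c^3 - 105b^2c - 175ab^2 + 245b^2)(8b + 2c + 4a)    [combine like terms]
= 3568b^2c + 892bc^2 + 1784abc + 1600bc^2 + 400c^3 + 800ac^2 + 720ab^2 + 180abc + 360a^2b + 576abc + 144ac^2 + 288a^2c + 560b^2 + 140bc + 280ab + 448bc + 112c^2 + 224ac - 3200ab^2c - 800abc^2 - 1600a^2bc - 1664abc^2 - 416ac^3 - 832a^2c^2 - 800a^2b^2 - 200a^2bc - 400a^3b - 640a^2bc - 160a^2c^2 - 320a^3c - 1632b^2c^2 - 408bc^3 - 816abc^2 - 768bc^3 - 192c^4 - 384ac^3 - 840b^3c - 210b^2c^2 - 420ab^2c - 1400ab^3 - 350ab^2c - 700a^2b^2 + 1960b^3 + 490b^2c + 980ab^2    [distributive law]
= 4058b^2c + 2492bc^2 + 2540abc + 400c^3 + 944ac^2 + 1700ab^2 + 360a^2b + 288a^2c + 560b^2 + 588bc + 280ab + 112c^2 + 224ac - 3970ab^2c - 3280abc^2 - 2440a^2bc - 800ac^3 - 992a^2c^2 - 1500a^2b^2 - 400a^3b - 320a^3c - 1842b^2c^2 - 1176bc^3 - 192c^4 - 840b^3c - 1400ab^3 + 1960b^3    [combine like terms]

4058b^2c + 2492bc^2 + 2540abc + 400c^3 + 944ac^2 + 1700ab^2 + 360a^2b + 288a^2c + 560b^2 + 588bc + 280ab + 112c^2 + 224ac - 3970ab^2c - 3280abc^2 - 2440a^2bc - 800ac^3 - 992a^2c^2 - 1500a^2b^2 - 400a^3b - 320a^3c - 1842b^2c^2 - 1176bc^3 - 192c^4 - 840b^3c - 1400ab^3 + 1960b^3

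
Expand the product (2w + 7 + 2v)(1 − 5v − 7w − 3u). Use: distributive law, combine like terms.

(2w + 7 + 2v)(1 − 5v − 7w − 3u)
= 2w − 10vw − 14w² − 6uw + 7 − 35v − 49w − 21u + 2v − 10v² − 14vw − 6uv    [distributive law]
= −47w − 24vw − 14w² − 6uw + 7 − 33v − 21u − 10v² − 6uv    [combine like terms]

−47w − 24vw − 14w² − 6uw + 7 − 33v − 21u − 10v² − 6uv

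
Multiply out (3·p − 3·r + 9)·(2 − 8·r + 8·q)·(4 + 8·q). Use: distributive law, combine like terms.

24·p + 144·p·q − 96·p·r − 192·p·q·r + 192·p·q^2 − 312·r − 720·q·r + 96·r^2 + 192·q·r^2 − 192·q^2·r + 72 + 432·q + 576·q^2

(3·p − 3·r + 9)·(2 − 8·r + 8·q)·(4 + 8·q)
= (6·p − 24·p·r + 24·p·q − 6·r + 24·r^2 − 24·q·r + 18 − 72·r + 72·q)·(4 + 8·q)    [distributive law]
= (6·p − 24·p·r + 24·p·q − 78·r + 24·r^2 − 24·q·r + 18 + 72·q)·(4 + 8·q)    [combine like terms]
= 24·p + 48·p·q − 96·p·r − 192·p·q·r + 96·p·q + 192·p·q^2 − 312·r − 624·q·r + 96·r^2 + 192·q·r^2 − 96·q·r − 192·q^2·r + 72 + 144·q + 288·q + 576·q^2    [distributive law]
= 24·p + 144·p·q − 96·p·r − 192·p·q·r + 192·p·q^2 − 312·r − 720·q·r + 96·r^2 + 192·q·r^2 − 192·q^2·r + 72 + 432·q + 576·q^2    [combine like terms]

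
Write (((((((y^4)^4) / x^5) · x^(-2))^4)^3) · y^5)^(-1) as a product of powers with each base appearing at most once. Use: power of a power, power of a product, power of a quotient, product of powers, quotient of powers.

(((((((y^4)^4) / x^5) · x^(-2))^4)^3) · y^5)^(-1)
= (((((((y^4)^4) / x^5) · x^(-2))^4)^3)^(-1)) · ((y^5)^(-1))    [power of a product]
= ((((((y^4)^4) / x^5) · x^(-2))^4)^(-3)) · ((y^5)^(-1))    [power of a power]
= (((((y^4)^4) / x^5) · x^(-2))^(-12)) · ((y^5)^(-1))    [power of a power]
= (((((y^4)^4) / x^5)^(-12)) · ((x^(-2))^(-12))) · ((y^5)^(-1))    [power of a product]
= (((((y^4)^4)^(-12)) / ((x^5)^(-12))) · ((x^(-2))^(-12))) · ((y^5)^(-1))    [power of a quotient]
= ((((y^4)^(-48)) / ((x^5)^(-12))) · ((x^(-2))^(-12))) · ((y^5)^(-1))    [power of a power]
= ((y^(-192) / ((x^5)^(-12))) · ((x^(-2))^(-12))) · ((y^5)^(-1))    [power of a power]
= ((y^(-192) / x^(-60)) · ((x^(-2))^(-12))) · ((y^5)^(-1))    [power of a power]
= ((y^(-192) / x^(-60)) · x^24) · ((y^5)^(-1))    [power of a power]
= ((y^(-192) / x^(-60)) · x^24) · y^(-5)    [power of a power]
= x^84y^(-197)    [quotient of powers; product of powers]

x^84y^(-197)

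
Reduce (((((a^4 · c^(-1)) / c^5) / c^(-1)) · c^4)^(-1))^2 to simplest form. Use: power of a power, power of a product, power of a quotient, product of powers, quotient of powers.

(((((a^4 · c^(-1)) / c^5) / c^(-1)) · c^4)^(-1))^2
= ((((a^4 · c^(-1)) / c^5) / c^(-1)) · c^4)^(-2)    [power of a power]
= ((((a^4 · c^(-1)) / c^5) / c^(-1))^(-2)) · ((c^4)^(-2))    [power of a product]
= ((((a^4 · c^(-1)) / c^5)^(-2)) / ((c^(-1))^(-2))) · ((c^4)^(-2))    [power of a quotient]
= ((((a^4 · c^(-1))^(-2)) / ((c^5)^(-2))) / ((c^(-1))^(-2))) · ((c^4)^(-2))    [power of a quotient]
= (((((a^4)^(-2)) · ((c^(-1))^(-2))) / ((c^5)^(-2))) / ((c^(-1))^(-2))) · ((c^4)^(-2))    [power of a product]
= (((a^(-8) · ((c^(-1))^(-2))) / ((c^5)^(-2))) / ((c^(-1))^(-2))) · ((c^4)^(-2))    [power of a power]
= (((a^(-8) · c^2) / ((c^5)^(-2))) / ((c^(-1))^(-2))) · ((c^4)^(-2))    [power of a power]
= (((a^(-8) · c^2) / c^(-10)) / ((c^(-1))^(-2))) · ((c^4)^(-2))    [power of a power]
= (((a^(-8) · c^2) / c^(-10)) / c^2) · ((c^4)^(-2))    [power of a power]
= (((a^(-8) · c^2) / c^(-10)) / c^2) · c^(-8)    [power of a power]
= a^(-8)c^2    [quotient of powers; product of powers]

a^(-8)c^2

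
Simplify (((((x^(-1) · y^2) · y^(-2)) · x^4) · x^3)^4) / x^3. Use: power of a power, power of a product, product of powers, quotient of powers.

x^21

(((((x^(-1) · y^2) · y^(-2)) · x^4) · x^3)^4) / x^3
= (((((x^(-1) · y^2) · y^(-2)) · x^4)^4) · ((x^3)^4)) / x^3    [power of a product]
= (((((x^(-1) · y^2) · y^(-2))^4) · ((x^4)^4)) · ((x^3)^4)) / x^3    [power of a product]
= (((((x^(-1) · y^2)^4) · ((y^(-2))^4)) · ((x^4)^4)) · ((x^3)^4)) / x^3    [power of a product]
= ((((((x^(-1))^4) · ((y^2)^4)) · ((y^(-2))^4)) · ((x^4)^4)) · ((x^3)^4)) / x^3    [power of a product]
= ((((x^(-4) · ((y^2)^4)) · ((y^(-2))^4)) · ((x^4)^4)) · ((x^3)^4)) / x^3    [power of a power]
= ((((x^(-4) · y^8) · ((y^(-2))^4)) · ((x^4)^4)) · ((x^3)^4)) / x^3    [power of a power]
= ((((x^(-4) · y^8) · y^(-8)) · ((x^4)^4)) · ((x^3)^4)) / x^3    [power of a power]
= ((((x^(-4) · y^8) · y^(-8)) · x^16) · ((x^3)^4)) / x^3    [power of a power]
= ((((x^(-4) · y^8) · y^(-8)) · x^16) · x^12) / x^3    [power of a power]
= x^21    [quotient of powers; product of powers]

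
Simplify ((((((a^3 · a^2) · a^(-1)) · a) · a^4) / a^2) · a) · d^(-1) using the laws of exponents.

((((((a^3 · a^2) · a^(-1)) · a) · a^4) / a^2) · a) · d^(-1)
= (((((a^5 · a^(-1)) · a) · a^4) / a^2) · a) · d^(-1)    [product of powers]
= ((((a^4 · a) · a^4) / a^2) · a) · d^(-1)    [product of powers]
= (((a^5 · a^4) / a^2) · a) · d^(-1)    [product of powers]
= ((a^9 / a^2) · a) · d^(-1)    [product of powers]
= (a^7 · a) · d^(-1)    [quotient of powers]
= a^8 · d^(-1)    [product of powers]
= a^8d^(-1)    [rearrange]

a^8d^(-1)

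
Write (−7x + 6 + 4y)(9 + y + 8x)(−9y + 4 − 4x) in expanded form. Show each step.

67xy − 276x − 164x² − 241xy² + 404x²y + 224x³ − 318y + 216 − 362y² − 36y³

(−7x + 6 + 4y)(9 + y + 8x)(−9y + 4 − 4x)
= (−63x − 7xy − 56x² + 54 + 6y + 48x + 36y + 4y² + 32xy)(−9y + 4 − 4x)    [distributive law]
= (−15x + 25xy − 56x² + 54 + 42y + 4y²)(−9y + 4 − 4x)    [combine like terms]
= 135xy − 60x + 60x² − 225xy² + 100xy − 100x²y + 504x²y − 224x² + 224x³ − 486y + 216 − 216x − 378y² + 168y − 168xy − 36y³ + 16y² − 16xy²    [distributive law]
= 67xy − 276x − 164x² − 241xy² + 404x²y + 224x³ − 318y + 216 − 362y² − 36y³    [combine like terms]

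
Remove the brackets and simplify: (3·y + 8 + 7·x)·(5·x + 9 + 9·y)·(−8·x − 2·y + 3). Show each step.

(3·y + 8 + 7·x)·(5·x + 9 + 9·y)·(−8·x − 2·y + 3)
= (15·x·y + 27·y + 27·y² + 40·x + 72 + 72·y + 35·x² + 63·x + 63·x·y)·(−8·x − 2·y + 3)    [distributive law]
= (78·x·y + 99·y + 27·y² + 103·x + 72 + 35·x²)·(−8·x − 2·y + 3)    [combine like terms]
= −624·x²·y − 156·x·y² + 234·x·y − 792·x·y − 198·y² + 297·y − 216·x·y² − 54·y³ + 81·y² − 824·x² − 206·x·y + 309·x − 576·x − 144·y + 216 − 280·x³ − 70·x²·y + 105·x²    [distributive law]
= −694·x²·y − 372·x·y² − 764·x·y − 117·y² + 153·y − 54·y³ − 719·x² − 267·x + 216 − 280·x³    [combine like terms]

−694·x²·y − 372·x·y² − 764·x·y − 117·y² + 153·y − 54·y³ − 719·x² − 267·x + 216 − 280·x³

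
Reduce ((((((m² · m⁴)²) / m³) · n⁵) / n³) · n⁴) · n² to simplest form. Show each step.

((((((m² · m⁴)²) / m³) · n⁵) / n³) · n⁴) · n²
= (((((((m²)²) · ((m⁴)²)) / m³) · n⁵) / n³) · n⁴) · n²    [power of a product]
= (((((m⁴ · ((m⁴)²)) / m³) · n⁵) / n³) · n⁴) · n²    [power of a power]
= (((((m⁴ · m⁸) / m³) · n⁵) / n³) · n⁴) · n²    [power of a power]
= ((((m¹² / m³) · n⁵) / n³) · n⁴) · n²    [product of powers]
= (((m⁹ · n⁵) / n³) · n⁴) · n²    [quotient of powers]
= m⁹n⁸    [quotient of powers; product of powers]

m⁹n⁸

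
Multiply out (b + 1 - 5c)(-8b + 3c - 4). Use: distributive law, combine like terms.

-8b^2 + 43bc - 12b + 23c - 4 - 15c^2

(b + 1 - 5c)(-8b + 3c - 4)
= -8b^2 + 3bc - 4b - 8b + 3c - 4 + 40bc - 15c^2 + 20c    [distributive law]
= -8b^2 + 43bc - 12b + 23c - 4 - 15c^2    [combine like terms]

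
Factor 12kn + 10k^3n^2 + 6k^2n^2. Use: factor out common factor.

12kn + 10k^3n^2 + 6k^2n^2
= 2(6kn + 5k^3n^2 + 3k^2n^2)    [factor out 2]
= 2kn(6 + 5k^2n + 3kn)    [factor out kn]

2kn(6 + 5k^2n + 3kn)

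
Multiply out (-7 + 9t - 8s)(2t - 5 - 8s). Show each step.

(-7 + 9t - 8s)(2t - 5 - 8s)
= -14t + 35 + 56s + 18t^2 - 45t - 72st - 16st + 40s + 64s^2    [distributive law]
= -59t + 35 + 96s + 18t^2 - 88st + 64s^2    [combine like terms]

-59t + 35 + 96s + 18t^2 - 88st + 64s^2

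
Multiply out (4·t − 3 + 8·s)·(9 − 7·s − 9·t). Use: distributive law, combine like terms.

63·t − 100·s·t − 36·t² − 27 + 93·s − 56·s²

(4·t − 3 + 8·s)·(9 − 7·s − 9·t)
= 36·t − 28·s·t − 36·t² − 27 + 21·s + 27·t + 72·s − 56·s² − 72·s·t    [distributive law]
= 63·t − 100·s·t − 36·t² − 27 + 93·s − 56·s²    [combine like terms]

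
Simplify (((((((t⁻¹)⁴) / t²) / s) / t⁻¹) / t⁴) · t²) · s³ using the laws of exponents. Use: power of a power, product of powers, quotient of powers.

s²t⁻⁷

(((((((t⁻¹)⁴) / t²) / s) / t⁻¹) / t⁴) · t²) · s³
= (((((t⁻⁴ / t²) / s) / t⁻¹) / t⁴) · t²) · s³    [power of a power]
= ((((t⁻⁶ / s) / t⁻¹) / t⁴) · t²) · s³    [quotient of powers]
= s²t⁻⁷    [quotient of powers; product of powers]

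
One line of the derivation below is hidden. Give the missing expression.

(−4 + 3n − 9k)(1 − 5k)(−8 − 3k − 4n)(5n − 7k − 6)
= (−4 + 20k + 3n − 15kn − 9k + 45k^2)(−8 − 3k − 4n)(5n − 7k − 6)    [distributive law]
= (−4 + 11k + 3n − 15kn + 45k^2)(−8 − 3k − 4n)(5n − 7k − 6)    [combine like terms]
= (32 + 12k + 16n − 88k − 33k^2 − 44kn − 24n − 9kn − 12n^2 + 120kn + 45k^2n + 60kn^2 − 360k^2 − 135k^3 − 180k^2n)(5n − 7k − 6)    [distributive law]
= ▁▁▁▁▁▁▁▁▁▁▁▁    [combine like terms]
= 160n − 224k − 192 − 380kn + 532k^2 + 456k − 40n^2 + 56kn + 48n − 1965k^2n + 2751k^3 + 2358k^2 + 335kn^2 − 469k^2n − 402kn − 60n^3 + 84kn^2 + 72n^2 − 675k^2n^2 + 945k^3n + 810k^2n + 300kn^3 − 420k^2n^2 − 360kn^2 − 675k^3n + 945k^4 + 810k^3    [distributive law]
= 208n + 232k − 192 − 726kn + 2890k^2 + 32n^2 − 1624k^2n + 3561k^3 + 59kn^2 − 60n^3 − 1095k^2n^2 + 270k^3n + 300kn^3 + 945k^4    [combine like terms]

Applying combine like terms to the line above:

(32 − 76k − 8n − 393k^2 + 67kn − 12n^2 − 135k^2n + 60kn^2 − 135k^3)(5n − 7k − 6)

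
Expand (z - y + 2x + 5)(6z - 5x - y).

(z - y + 2x + 5)(6z - 5x - y)
= 6z² - 5xz - yz - 6yz + 5xy + y² + 12xz - 10x² - 2xy + 30z - 25x - 5y    [distributive law]
= 6z² + 7xz - 7yz + 3xy + y² - 10x² + 30z - 25x - 5y    [combine like terms]

6z² + 7xz - 7yz + 3xy + y² - 10x² + 30z - 25x - 5y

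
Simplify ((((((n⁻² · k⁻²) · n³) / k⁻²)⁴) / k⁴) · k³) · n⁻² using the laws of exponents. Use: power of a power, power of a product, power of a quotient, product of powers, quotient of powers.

((((((n⁻² · k⁻²) · n³) / k⁻²)⁴) / k⁴) · k³) · n⁻²
= ((((((n⁻² · k⁻²) · n³)⁴) / ((k⁻²)⁴)) / k⁴) · k³) · n⁻²    [power of a quotient]
= ((((((n⁻² · k⁻²)⁴) · ((n³)⁴)) / ((k⁻²)⁴)) / k⁴) · k³) · n⁻²    [power of a product]
= (((((((n⁻²)⁴) · ((k⁻²)⁴)) · ((n³)⁴)) / ((k⁻²)⁴)) / k⁴) · k³) · n⁻²    [power of a product]
= (((((n⁻⁸ · ((k⁻²)⁴)) · ((n³)⁴)) / ((k⁻²)⁴)) / k⁴) · k³) · n⁻²    [power of a power]
= (((((n⁻⁸ · k⁻⁸) · ((n³)⁴)) / ((k⁻²)⁴)) / k⁴) · k³) · n⁻²    [power of a power]
= (((((n⁻⁸ · k⁻⁸) · n¹²) / ((k⁻²)⁴)) / k⁴) · k³) · n⁻²    [power of a power]
= (((((n⁻⁸ · k⁻⁸) · n¹²) / k⁻⁸) / k⁴) · k³) · n⁻²    [power of a power]
= k⁻¹n²    [quotient of powers; product of powers]

k⁻¹n²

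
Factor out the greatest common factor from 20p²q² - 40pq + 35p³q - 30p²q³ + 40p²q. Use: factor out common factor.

20p²q² - 40pq + 35p³q - 30p²q³ + 40p²q
= 5(4p²q² - 8pq + 7p³q - 6p²q³ + 8p²q)    [factor out 5]
= 5pq(4pq - 8 + 7p² - 6pq² + 8p)    [factor out pq]

5pq(4pq - 8 + 7p² - 6pq² + 8p)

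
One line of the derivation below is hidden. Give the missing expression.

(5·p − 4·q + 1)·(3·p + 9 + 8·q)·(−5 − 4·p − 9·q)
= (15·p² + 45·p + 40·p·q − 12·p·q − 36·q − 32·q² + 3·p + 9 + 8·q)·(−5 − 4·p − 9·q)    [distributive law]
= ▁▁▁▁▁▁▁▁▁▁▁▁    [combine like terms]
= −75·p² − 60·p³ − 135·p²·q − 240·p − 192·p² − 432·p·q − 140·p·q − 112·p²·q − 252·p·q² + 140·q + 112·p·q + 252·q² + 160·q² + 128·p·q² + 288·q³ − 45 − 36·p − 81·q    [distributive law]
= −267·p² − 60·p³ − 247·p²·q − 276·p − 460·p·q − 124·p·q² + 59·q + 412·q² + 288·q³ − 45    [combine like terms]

By combine like terms:

(15·p² + 48·p + 28·p·q − 28·q − 32·q² + 9)·(−5 − 4·p − 9·q)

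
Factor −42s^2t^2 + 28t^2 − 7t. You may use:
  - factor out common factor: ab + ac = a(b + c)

−42s^2t^2 + 28t^2 − 7t
= 7(−6s^2t^2 + 4t^2 − t)    [factor out 7]
= 7t(−6s^2t + 4t − 1)    [factor out t]

7t(−6s^2t + 4t − 1)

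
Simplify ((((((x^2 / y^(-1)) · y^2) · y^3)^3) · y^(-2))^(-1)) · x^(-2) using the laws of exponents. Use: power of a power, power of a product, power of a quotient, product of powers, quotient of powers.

x^(-8)y^(-16)

((((((x^2 / y^(-1)) · y^2) · y^3)^3) · y^(-2))^(-1)) · x^(-2)
= ((((((x^2 / y^(-1)) · y^2) · y^3)^3)^(-1)) · ((y^(-2))^(-1))) · x^(-2)    [power of a product]
= (((((x^2 / y^(-1)) · y^2) · y^3)^(-3)) · ((y^(-2))^(-1))) · x^(-2)    [power of a power]
= (((((x^2 / y^(-1)) · y^2)^(-3)) · ((y^3)^(-3))) · ((y^(-2))^(-1))) · x^(-2)    [power of a product]
= (((((x^2 / y^(-1))^(-3)) · ((y^2)^(-3))) · ((y^3)^(-3))) · ((y^(-2))^(-1))) · x^(-2)    [power of a product]
= ((((((x^2)^(-3)) / ((y^(-1))^(-3))) · ((y^2)^(-3))) · ((y^3)^(-3))) · ((y^(-2))^(-1))) · x^(-2)    [power of a quotient]
= ((((x^(-6) / ((y^(-1))^(-3))) · ((y^2)^(-3))) · ((y^3)^(-3))) · ((y^(-2))^(-1))) · x^(-2)    [power of a power]
= ((((x^(-6) / y^3) · ((y^2)^(-3))) · ((y^3)^(-3))) · ((y^(-2))^(-1))) · x^(-2)    [power of a power]
= ((((x^(-6) / y^3) · y^(-6)) · ((y^3)^(-3))) · ((y^(-2))^(-1))) · x^(-2)    [power of a power]
= ((((x^(-6) / y^3) · y^(-6)) · y^(-9)) · ((y^(-2))^(-1))) · x^(-2)    [power of a power]
= ((((x^(-6) / y^3) · y^(-6)) · y^(-9)) · y^2) · x^(-2)    [power of a power]
= x^(-8)y^(-16)    [quotient of powers; product of powers]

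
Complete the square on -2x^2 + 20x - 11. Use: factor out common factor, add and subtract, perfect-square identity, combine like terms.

-2x^2 + 20x - 11
= -2(x^2 - 10x) - 11    [factor out -2 from the x-terms]
= -2(x^2 - 10x + 25 - 25) - 11    [add and subtract 25 inside the bracket]
= -2(x - 5)^2 + 50 - 11    [perfect-square identity]
= -2(x - 5)^2 + 39    [combine constants]

-2(x - 5)^2 + 39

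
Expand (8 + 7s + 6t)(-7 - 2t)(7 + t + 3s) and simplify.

(8 + 7s + 6t)(-7 - 2t)(7 + t + 3s)
= (-56 - 16t - 49s - 14st - 42t - 12t²)(7 + t + 3s)    [distributive law]
= (-56 - 58t - 49s - 14st - 12t²)(7 + t + 3s)    [combine like terms]
= -392 - 56t - 168s - 406t - 58t² - 174st - 343s - 49st - 147s² - 98st - 14st² - 42s²t - 84t² - 12t³ - 36st²    [distributive law]
= -392 - 462t - 511s - 142t² - 321st - 147s² - 50st² - 42s²t - 12t³    [combine like terms]

-392 - 462t - 511s - 142t² - 321st - 147s² - 50st² - 42s²t - 12t³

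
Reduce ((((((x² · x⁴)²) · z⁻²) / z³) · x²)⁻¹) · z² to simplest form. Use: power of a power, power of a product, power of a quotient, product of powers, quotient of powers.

x⁻¹⁴z⁷

((((((x² · x⁴)²) · z⁻²) / z³) · x²)⁻¹) · z²
= ((((((x² · x⁴)²) · z⁻²) / z³)⁻¹) · ((x²)⁻¹)) · z²    [power of a product]
= ((((((x² · x⁴)²) · z⁻²)⁻¹) / ((z³)⁻¹)) · ((x²)⁻¹)) · z²    [power of a quotient]
= ((((((x² · x⁴)²)⁻¹) · ((z⁻²)⁻¹)) / ((z³)⁻¹)) · ((x²)⁻¹)) · z²    [power of a product]
= (((((x² · x⁴)⁻²) · ((z⁻²)⁻¹)) / ((z³)⁻¹)) · ((x²)⁻¹)) · z²    [power of a power]
= ((((((x²)⁻²) · ((x⁴)⁻²)) · ((z⁻²)⁻¹)) / ((z³)⁻¹)) · ((x²)⁻¹)) · z²    [power of a product]
= ((((x⁻⁴ · ((x⁴)⁻²)) · ((z⁻²)⁻¹)) / ((z³)⁻¹)) · ((x²)⁻¹)) · z²    [power of a power]
= ((((x⁻⁴ · x⁻⁸) · ((z⁻²)⁻¹)) / ((z³)⁻¹)) · ((x²)⁻¹)) · z²    [power of a power]
= (((x⁻¹² · ((z⁻²)⁻¹)) / ((z³)⁻¹)) · ((x²)⁻¹)) · z²    [product of powers]
= (((x⁻¹² · z²) / ((z³)⁻¹)) · ((x²)⁻¹)) · z²    [power of a power]
= (((x⁻¹² · z²) / z⁻³) · ((x²)⁻¹)) · z²    [power of a power]
= (((x⁻¹² · z²) / z⁻³) · x⁻²) · z²    [power of a power]
= x⁻¹⁴z⁷    [quotient of powers; product of powers]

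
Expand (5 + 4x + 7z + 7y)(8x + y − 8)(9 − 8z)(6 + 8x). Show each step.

−2448x + 2304x² + 1168xz + 1984x²z − 2754y − 432xy + 2826yz + 888xyz − 2160 − 1104z + 2304x³ − 2048x³z + 4320x²y − 3840x²yz + 896xz² − 3584x²z² − 336yz² − 448xyz² + 2688z² + 378y² + 504xy² − 336y²z − 448xy²z

(5 + 4x + 7z + 7y)(8x + y − 8)(9 − 8z)(6 + 8x)
= (40x + 5y − 40 + 32x² + 4xy − 32x + 56xz + 7yz − 56z + 56xy + 7y² − 56y)(9 − 8z)(6 + 8x)    [distributive law]
= (8x − 51y − 40 + 32x² + 60xy + 56xz + 7yz − 56z + 7y²)(9 − 8z)(6 + 8x)    [combine like terms]
= (72x − 64xz − 459y + 408yz − 360 + 320z + 288x² − 256x²z + 540xy − 480xyz + 504xz − 448xz² + 63yz − 56yz² − 504z + 448z² + 63y² − 56y²z)(6 + 8x)    [distributive law]
= (72x + 440xz − 459y + 471yz − 360 − 184z + 288x² − 256x²z + 540xy − 480xyz − 448xz² − 56yz² + 448z² + 63y² − 56y²z)(6 + 8x)    [combine like terms]
= 432x + 576x² + 2640xz + 3520x²z − 2754y − 3672xy + 2826yz + 3768xyz − 2160 − 2880x − 1104z − 1472xz + 1728x² + 2304x³ − 1536x²z − 2048x³z + 3240xy + 4320x²y − 2880xyz − 3840x²yz − 2688xz² − 3584x²z² − 336yz² − 448xyz² + 2688z² + 3584xz² + 378y² + 504xy² − 336y²z − 448xy²z    [distributive law]
= −2448x + 2304x² + 1168xz + 1984x²z − 2754y − 432xy + 2826yz + 888xyz − 2160 − 1104z + 2304x³ − 2048x³z + 4320x²y − 3840x²yz + 896xz² − 3584x²z² − 336yz² − 448xyz² + 2688z² + 378y² + 504xy² − 336y²z − 448xy²z    [combine like terms]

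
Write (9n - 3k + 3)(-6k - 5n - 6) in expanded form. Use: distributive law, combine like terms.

-39kn - 45n^2 - 69n + 18k^2 - 18

(9n - 3k + 3)(-6k - 5n - 6)
= -54kn - 45n^2 - 54n + 18k^2 + 15kn + 18k - 18k - 15n - 18    [distributive law]
= -39kn - 45n^2 - 69n + 18k^2 - 18    [combine like terms]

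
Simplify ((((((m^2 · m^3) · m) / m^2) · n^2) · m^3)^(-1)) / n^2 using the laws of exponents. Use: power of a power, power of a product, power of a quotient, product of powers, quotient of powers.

((((((m^2 · m^3) · m) / m^2) · n^2) · m^3)^(-1)) / n^2
= ((((((m^2 · m^3) · m) / m^2) · n^2)^(-1)) · ((m^3)^(-1))) / n^2    [power of a product]
= ((((((m^2 · m^3) · m) / m^2)^(-1)) · ((n^2)^(-1))) · ((m^3)^(-1))) / n^2    [power of a product]
= ((((((m^2 · m^3) · m)^(-1)) / ((m^2)^(-1))) · ((n^2)^(-1))) · ((m^3)^(-1))) / n^2    [power of a quotient]
= ((((((m^2 · m^3)^(-1)) · (m^(-1))) / ((m^2)^(-1))) · ((n^2)^(-1))) · ((m^3)^(-1))) / n^2    [power of a product]
= (((((((m^2)^(-1)) · ((m^3)^(-1))) · (m^(-1))) / ((m^2)^(-1))) · ((n^2)^(-1))) · ((m^3)^(-1))) / n^2    [power of a product]
= (((((m^(-2) · ((m^3)^(-1))) · (m^(-1))) / ((m^2)^(-1))) · ((n^2)^(-1))) · ((m^3)^(-1))) / n^2    [power of a power]
= (((((m^(-2) · m^(-3)) · (m^(-1))) / ((m^2)^(-1))) · ((n^2)^(-1))) · ((m^3)^(-1))) / n^2    [power of a power]
= ((((m^(-5) · (m^(-1))) / ((m^2)^(-1))) · ((n^2)^(-1))) · ((m^3)^(-1))) / n^2    [product of powers]
= (((m^(-6) / ((m^2)^(-1))) · ((n^2)^(-1))) · ((m^3)^(-1))) / n^2    [product of powers]
= (((m^(-6) / m^(-2)) · ((n^2)^(-1))) · ((m^3)^(-1))) / n^2    [power of a power]
= ((m^(-4) · ((n^2)^(-1))) · ((m^3)^(-1))) / n^2    [quotient of powers]
= ((m^(-4) · n^(-2)) · ((m^3)^(-1))) / n^2    [power of a power]
= ((m^(-4) · n^(-2)) · m^(-3)) / n^2    [power of a power]
= m^(-7)n^(-4)    [quotient of powers; product of powers]

m^(-7)n^(-4)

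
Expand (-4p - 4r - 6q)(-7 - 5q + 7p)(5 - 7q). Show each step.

(-4p - 4r - 6q)(-7 - 5q + 7p)(5 - 7q)
= (28p + 20pq - 28p^2 + 28r + 20qr - 28pr + 42q + 30q^2 - 42pq)(5 - 7q)    [distributive law]
= (28p - 22pq - 28p^2 + 28r + 20qr - 28pr + 42q + 30q^2)(5 - 7q)    [combine like terms]
= 140p - 196pq - 110pq + 154pq^2 - 140p^2 + 196p^2q + 140r - 196qr + 100qr - 140q^2r - 140pr + 196pqr + 210q - 294q^2 + 150q^2 - 210q^3    [distributive law]
= 140p - 306pq + 154pq^2 - 140p^2 + 196p^2q + 140r - 96qr - 140q^2r - 140pr + 196pqr + 210q - 144q^2 - 210q^3    [combine like terms]

140p - 306pq + 154pq^2 - 140p^2 + 196p^2q + 140r - 96qr - 140q^2r - 140pr + 196pqr + 210q - 144q^2 - 210q^3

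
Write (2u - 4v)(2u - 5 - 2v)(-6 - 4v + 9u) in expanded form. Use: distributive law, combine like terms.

(2u - 4v)(2u - 5 - 2v)(-6 - 4v + 9u)
= (4u² - 10u - 4uv - 8uv + 20v + 8v²)(-6 - 4v + 9u)    [distributive law]
= (4u² - 10u - 12uv + 20v + 8v²)(-6 - 4v + 9u)    [combine like terms]
= -24u² - 16u²v + 36u³ + 60u + 40uv - 90u² + 72uv + 48uv² - 108u²v - 120v - 80v² + 180uv - 48v² - 32v³ + 72uv²    [distributive law]
= -114u² - 124u²v + 36u³ + 60u + 292uv + 120uv² - 120v - 128v² - 32v³    [combine like terms]

-114u² - 124u²v + 36u³ + 60u + 292uv + 120uv² - 120v - 128v² - 32v³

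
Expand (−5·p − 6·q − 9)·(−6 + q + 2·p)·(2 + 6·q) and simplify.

24·p + 38·p·q − 102·p·q² − 20·p² − 60·p²·q + 378·q + 150·q² − 36·q³ + 108

(−5·p − 6·q − 9)·(−6 + q + 2·p)·(2 + 6·q)
= (30·p − 5·p·q − 10·p² + 36·q − 6·q² − 12·p·q + 54 − 9·q − 18·p)·(2 + 6·q)    [distributive law]
= (12·p − 17·p·q − 10·p² + 27·q − 6·q² + 54)·(2 + 6·q)    [combine like terms]
= 24·p + 72·p·q − 34·p·q − 102·p·q² − 20·p² − 60·p²·q + 54·q + 162·q² − 12·q² − 36·q³ + 108 + 324·q    [distributive law]
= 24·p + 38·p·q − 102·p·q² − 20·p² − 60·p²·q + 378·q + 150·q² − 36·q³ + 108    [combine like terms]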